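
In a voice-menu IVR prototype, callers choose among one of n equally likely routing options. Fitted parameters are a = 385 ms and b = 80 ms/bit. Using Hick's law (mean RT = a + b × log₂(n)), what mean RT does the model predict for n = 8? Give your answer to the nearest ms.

625 ms

log₂(8) = 3 bits, so RT = 385 + 80 × 3 ≈ 625.000 ms.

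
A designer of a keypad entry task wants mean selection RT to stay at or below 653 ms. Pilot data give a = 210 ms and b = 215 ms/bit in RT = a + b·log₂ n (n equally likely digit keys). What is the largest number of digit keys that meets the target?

Information budget: (653 − 210)/215 = 2.0605 bits, so n ≤ 2^2.0605 = 4.171 → at most 4.

4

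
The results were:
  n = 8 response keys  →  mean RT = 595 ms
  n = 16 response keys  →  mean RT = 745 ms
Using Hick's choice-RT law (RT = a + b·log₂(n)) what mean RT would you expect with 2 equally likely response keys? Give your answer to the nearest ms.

RT is linear in log₂ n, so two points fix the line:
  b = (745 − 595) / (log₂ 16 − log₂ 8) = 150 / (4 − 3) = 150 ms/bit
  a = 595 − 150 × 3 = 145 ms
Then RT(2) = 145 + 150 × log₂ 2 = 145 + 150 × 1 ≈ 295.000 ms.

295 ms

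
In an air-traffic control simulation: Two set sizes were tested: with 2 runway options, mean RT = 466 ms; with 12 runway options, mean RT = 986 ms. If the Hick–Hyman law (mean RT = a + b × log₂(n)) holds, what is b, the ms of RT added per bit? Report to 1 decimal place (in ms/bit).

201.2 ms/bit

The slope on a log₂ axis is (986 − 466) / (3.5850 − 1) = 201.163 ms/bit.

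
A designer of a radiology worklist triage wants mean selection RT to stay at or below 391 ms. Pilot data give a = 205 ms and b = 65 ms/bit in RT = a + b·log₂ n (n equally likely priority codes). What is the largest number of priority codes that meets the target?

Set 205 + 65·log₂ n ≤ 391 → log₂ n ≤ (391 − 205)/65 = 2.8615.
So n ≤ 2^2.8615 = 7.268; the largest integer n is 7.

7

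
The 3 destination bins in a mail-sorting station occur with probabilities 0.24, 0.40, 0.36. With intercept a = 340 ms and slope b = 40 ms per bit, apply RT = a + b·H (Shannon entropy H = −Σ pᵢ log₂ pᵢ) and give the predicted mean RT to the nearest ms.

Entropy contributions −pᵢ log₂ pᵢ: 0.4941, 0.5288, 0.5306; sum H = 1.5535 bits.
RT = a + bH = 340 + 40·1.5535 = 402.14 ms.

402 ms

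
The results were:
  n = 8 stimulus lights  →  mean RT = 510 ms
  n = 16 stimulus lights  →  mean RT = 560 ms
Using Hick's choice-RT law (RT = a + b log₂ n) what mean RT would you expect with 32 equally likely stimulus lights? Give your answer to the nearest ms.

610 ms

Solve the two-equation system in a and b:
  b = (560 − 510) / (log₂ 16 − log₂ 8) = 50 / (4 − 3) = 50 ms/bit
  a = 510 − 50 × 3 = 360 ms
Then RT(32) = 360 + 50 × log₂ 32 = 360 + 50 × 5 ≈ 610.000 ms.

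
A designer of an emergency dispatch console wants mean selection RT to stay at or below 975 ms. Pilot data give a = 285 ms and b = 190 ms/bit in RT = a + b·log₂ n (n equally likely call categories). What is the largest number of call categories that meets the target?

190·log₂ n ≤ 975 − 285 = 690, giving log₂ n ≤ 3.6316 and n ≤ 12.394. The largest whole number is 12.

12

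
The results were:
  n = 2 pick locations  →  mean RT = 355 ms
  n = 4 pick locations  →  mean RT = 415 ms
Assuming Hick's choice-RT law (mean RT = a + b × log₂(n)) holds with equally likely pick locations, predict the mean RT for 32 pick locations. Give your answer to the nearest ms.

595 ms

With log₂ n on the abscissa the relation is linear; from the two conditions:
  b = (415 − 355) / (log₂ 4 − log₂ 2) = 60 / (2 − 1) = 60 ms/bit
  a = 355 − 60 × 1 = 295 ms
Then RT(32) = 295 + 60 × log₂ 32 = 295 + 60 × 5 ≈ 595.000 ms.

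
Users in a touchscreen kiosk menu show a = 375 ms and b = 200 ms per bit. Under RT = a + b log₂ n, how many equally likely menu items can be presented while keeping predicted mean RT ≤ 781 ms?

Information budget: (781 − 375)/200 = 2.0300 bits, so n ≤ 2^2.0300 = 4.084 → at most 4.

4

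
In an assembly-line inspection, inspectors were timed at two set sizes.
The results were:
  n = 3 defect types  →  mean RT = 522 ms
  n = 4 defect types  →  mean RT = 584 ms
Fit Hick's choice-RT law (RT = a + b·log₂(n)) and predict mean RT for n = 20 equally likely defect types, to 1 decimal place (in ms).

930.9 ms

RT is linear in log₂ n, so two points fix the line:
  b = (584 − 522) / (log₂ 4 − log₂ 3) = 62 / (2 − 1.5850) = 149.384 ms/bit
  a = 522 − 149.384 × 1.5850 = 285.232 ms
Then RT(20) = 285.232 + 149.384 × log₂ 20 = 285.232 + 149.384 × 4.3219 ≈ 930.859 ms.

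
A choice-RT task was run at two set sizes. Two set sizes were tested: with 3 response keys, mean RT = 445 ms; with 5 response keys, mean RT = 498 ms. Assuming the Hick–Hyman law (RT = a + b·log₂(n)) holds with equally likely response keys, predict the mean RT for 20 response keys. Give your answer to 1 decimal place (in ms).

RT is linear in log₂ n, so two points fix the line:
  b = (498 − 445) / (log₂ 5 − log₂ 3) = 53 / (2.3219 − 1.5850) = 71.917 ms/bit
  a = 445 − 71.917 × 1.5850 = 331.015 ms
Then RT(20) = 331.015 + 71.917 × log₂ 20 = 331.015 + 71.917 × 4.3219 ≈ 641.833 ms.

641.8 ms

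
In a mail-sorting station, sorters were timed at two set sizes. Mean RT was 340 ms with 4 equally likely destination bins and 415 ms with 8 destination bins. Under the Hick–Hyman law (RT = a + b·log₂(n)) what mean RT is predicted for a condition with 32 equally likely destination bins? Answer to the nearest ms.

565 ms

With log₂ n on the abscissa the relation is linear; from the two conditions:
  b = (415 − 340) / (log₂ 8 − log₂ 4) = 75 / (3 − 2) = 75 ms/bit
  a = 340 − 75 × 2 = 190 ms
Then RT(32) = 190 + 75 × log₂ 32 = 190 + 75 × 5 ≈ 565.000 ms.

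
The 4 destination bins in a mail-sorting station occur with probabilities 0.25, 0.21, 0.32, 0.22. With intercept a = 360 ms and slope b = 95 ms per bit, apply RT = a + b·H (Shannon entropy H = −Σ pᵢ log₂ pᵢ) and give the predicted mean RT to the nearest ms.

H = 0.25·log₂(1/0.25) + 0.21·log₂(1/0.21) + 0.32·log₂(1/0.32) + 0.22·log₂(1/0.22) = 1.9794 bits.
RT = 360 + 95 × 1.9794 = 548.05 ms.

548 ms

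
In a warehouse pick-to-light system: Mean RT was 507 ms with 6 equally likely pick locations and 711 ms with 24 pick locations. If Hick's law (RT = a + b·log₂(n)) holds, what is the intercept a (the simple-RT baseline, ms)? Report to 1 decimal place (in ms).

243.3 ms

b = (RT₂ − RT₁)/(log₂ n₂ − log₂ n₁) = (711 − 507)/(4.5850 − 2.5850) = 102.000 ms/bit.
a = RT₁ − b·log₂ n₁ = 507 − 102.000 × 2.5850 = 243.334 ms.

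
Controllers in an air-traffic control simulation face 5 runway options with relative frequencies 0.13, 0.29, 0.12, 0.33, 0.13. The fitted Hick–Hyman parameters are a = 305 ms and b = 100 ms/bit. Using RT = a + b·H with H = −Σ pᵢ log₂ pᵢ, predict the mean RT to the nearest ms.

H = 0.13·log₂(1/0.13) + 0.29·log₂(1/0.29) + 0.12·log₂(1/0.12) + 0.33·log₂(1/0.33) + 0.13·log₂(1/0.13) = 2.1781 bits.
RT = 305 + 100 × 2.1781 = 522.81 ms.

523 ms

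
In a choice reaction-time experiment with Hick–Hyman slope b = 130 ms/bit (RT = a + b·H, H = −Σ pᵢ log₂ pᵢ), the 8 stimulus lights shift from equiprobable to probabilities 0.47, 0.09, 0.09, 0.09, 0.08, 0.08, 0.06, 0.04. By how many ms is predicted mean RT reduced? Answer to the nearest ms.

70 ms

The RT saving is b·ΔH. Equiprobable H₀ = log₂(8) = 3.0000 bits; with the given probabilities H = 2.4622 bits.
b·(H₀ − H) = 130 × (3.0000 − 2.4622) = 69.91 ms.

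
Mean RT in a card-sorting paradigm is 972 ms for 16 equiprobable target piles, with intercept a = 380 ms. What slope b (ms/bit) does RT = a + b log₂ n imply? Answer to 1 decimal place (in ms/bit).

b = (972 − 380) / log₂(16) = 592 / 4 = 148.000 ms/bit.

148.0 ms/bit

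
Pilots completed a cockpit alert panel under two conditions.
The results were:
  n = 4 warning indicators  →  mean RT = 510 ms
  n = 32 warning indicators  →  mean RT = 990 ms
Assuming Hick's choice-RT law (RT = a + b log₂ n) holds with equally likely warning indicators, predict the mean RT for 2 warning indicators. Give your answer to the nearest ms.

RT is linear in log₂ n, so two points fix the line:
  b = (990 − 510) / (log₂ 32 − log₂ 4) = 480 / (5 − 2) = 160 ms/bit
  a = 510 − 160 × 2 = 190 ms
Then RT(2) = 190 + 160 × log₂ 2 = 190 + 160 × 1 ≈ 350.000 ms.

350 ms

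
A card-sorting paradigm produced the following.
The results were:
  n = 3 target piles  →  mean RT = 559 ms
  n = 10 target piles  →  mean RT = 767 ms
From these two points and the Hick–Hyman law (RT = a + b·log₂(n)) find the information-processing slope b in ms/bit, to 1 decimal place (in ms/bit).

Slope: b = (767 − 559) / (log₂ 10 − log₂ 3) = 208/1.7370 = 119.749 ms/bit.

119.7 ms/bit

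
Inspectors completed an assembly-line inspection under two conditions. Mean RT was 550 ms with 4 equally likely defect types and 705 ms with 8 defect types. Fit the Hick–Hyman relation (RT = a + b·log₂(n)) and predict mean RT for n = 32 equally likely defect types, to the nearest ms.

Fit slope and intercept:
  b = (705 − 550) / (log₂ 8 − log₂ 4) = 155 / (3 − 2) = 155 ms/bit
  a = 550 − 155 × 2 = 240 ms
Then RT(32) = 240 + 155 × log₂ 32 = 240 + 155 × 5 ≈ 1015.000 ms.

1015 ms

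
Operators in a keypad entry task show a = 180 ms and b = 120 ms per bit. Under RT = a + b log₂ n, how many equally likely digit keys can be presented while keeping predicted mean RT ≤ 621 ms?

Set 180 + 120·log₂ n ≤ 621 → log₂ n ≤ (621 − 180)/120 = 3.6750.
So n ≤ 2^3.6750 = 12.773; the largest integer n is 12.

12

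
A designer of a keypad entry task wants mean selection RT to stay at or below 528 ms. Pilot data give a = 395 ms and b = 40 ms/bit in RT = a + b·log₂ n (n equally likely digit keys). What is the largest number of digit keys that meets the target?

Information budget: (528 − 395)/40 = 3.3250 bits, so n ≤ 2^3.3250 = 10.021 → at most 10.

10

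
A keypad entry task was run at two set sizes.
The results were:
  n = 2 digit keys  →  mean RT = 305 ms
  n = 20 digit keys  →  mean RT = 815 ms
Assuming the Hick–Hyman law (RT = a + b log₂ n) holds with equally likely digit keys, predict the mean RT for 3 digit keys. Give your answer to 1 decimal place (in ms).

Solve the two-equation system in a and b:
  b = (815 − 305) / (log₂ 20 − log₂ 2) = 510 / (4.3219 − 1) = 153.525 ms/bit
  a = 305 − 153.525 × 1 = 151.475 ms
Then RT(3) = 151.475 + 153.525 × log₂ 3 = 151.475 + 153.525 × 1.5850 ≈ 394.807 ms.

394.8 ms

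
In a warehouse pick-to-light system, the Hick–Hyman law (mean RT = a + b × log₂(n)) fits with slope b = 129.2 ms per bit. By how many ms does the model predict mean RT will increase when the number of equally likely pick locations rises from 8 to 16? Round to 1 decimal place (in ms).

129.2 ms

Only the slope matters, since a is common to both: ΔRT = b·log₂(n₂/n₁).
log₂(16) − log₂(8) = log₂(16/8) = log₂(2) = 1.
ΔRT = 129.2 × 1.0000 = 129.200 ms.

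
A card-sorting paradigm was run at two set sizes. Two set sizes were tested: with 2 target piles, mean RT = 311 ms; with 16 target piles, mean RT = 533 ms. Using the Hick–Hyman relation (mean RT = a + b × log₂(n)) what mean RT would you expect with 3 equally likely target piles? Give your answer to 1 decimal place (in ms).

354.3 ms

Solve the two-equation system in a and b:
  b = (533 − 311) / (log₂ 16 − log₂ 2) = 222 / (4 − 1) = 74.000 ms/bit
  a = 311 − 74.000 × 1 = 237.000 ms
Then RT(3) = 237.000 + 74.000 × log₂ 3 = 237.000 + 74.000 × 1.5850 ≈ 354.287 ms.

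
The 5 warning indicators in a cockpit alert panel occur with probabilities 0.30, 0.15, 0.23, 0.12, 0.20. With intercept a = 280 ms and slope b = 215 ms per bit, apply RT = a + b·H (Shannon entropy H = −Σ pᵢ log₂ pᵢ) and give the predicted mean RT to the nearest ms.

764 ms

Entropy contributions −pᵢ log₂ pᵢ: 0.5211, 0.4105, 0.4877, 0.3671, 0.4644; sum H = 2.2508 bits.
RT = a + bH = 280 + 215·2.2508 = 763.91 ms.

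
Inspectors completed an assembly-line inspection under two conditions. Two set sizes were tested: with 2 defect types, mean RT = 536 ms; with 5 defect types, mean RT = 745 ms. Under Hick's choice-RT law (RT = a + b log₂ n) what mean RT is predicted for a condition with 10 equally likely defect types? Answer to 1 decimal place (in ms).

Fit slope and intercept:
  b = (745 − 536) / (log₂ 5 − log₂ 2) = 209 / (2.3219 − 1) = 158.102 ms/bit
  a = 536 − 158.102 × 1 = 377.898 ms
Then RT(10) = 377.898 + 158.102 × log₂ 10 = 377.898 + 158.102 × 3.3219 ≈ 903.102 ms.

903.1 ms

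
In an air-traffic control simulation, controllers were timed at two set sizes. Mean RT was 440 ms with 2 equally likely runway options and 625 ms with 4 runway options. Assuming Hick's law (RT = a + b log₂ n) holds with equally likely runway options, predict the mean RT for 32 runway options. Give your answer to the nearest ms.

1180 ms

Solve the two-equation system in a and b:
  b = (625 − 440) / (log₂ 4 − log₂ 2) = 185 / (2 − 1) = 185 ms/bit
  a = 440 − 185 × 1 = 255 ms
Then RT(32) = 255 + 185 × log₂ 32 = 255 + 185 × 5 ≈ 1180.000 ms.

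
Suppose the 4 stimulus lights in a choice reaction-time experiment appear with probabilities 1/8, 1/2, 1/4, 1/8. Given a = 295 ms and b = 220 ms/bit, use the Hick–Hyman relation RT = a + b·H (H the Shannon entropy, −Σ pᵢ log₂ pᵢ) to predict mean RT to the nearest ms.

H = −Σ pᵢ log₂ pᵢ = 0.125·3 + 0.5·1 + 0.25·2 + 0.125·3 = 1.750 bits.
RT = 295 + 220 × 1.750 = 680.00 ms.

680 ms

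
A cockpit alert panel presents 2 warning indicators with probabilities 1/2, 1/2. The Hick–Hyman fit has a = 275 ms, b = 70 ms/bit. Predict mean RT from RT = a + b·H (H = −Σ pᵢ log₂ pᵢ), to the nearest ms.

Each term −pᵢ log₂ pᵢ: 0.5·1 + 0.5·1; summed, H = 1.000 bits.
Mean RT = a + bH = 275 + 70·1.000 = 345.00 ms.

345 ms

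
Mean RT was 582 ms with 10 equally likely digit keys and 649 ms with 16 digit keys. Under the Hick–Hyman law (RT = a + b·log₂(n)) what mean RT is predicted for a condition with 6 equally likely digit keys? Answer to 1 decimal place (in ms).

Fit slope and intercept:
  b = (649 − 582) / (log₂ 16 − log₂ 10) = 67 / (4 − 3.3219) = 98.810 ms/bit
  a = 582 − 98.810 × 3.3219 = 253.762 ms
Then RT(6) = 253.762 + 98.810 × log₂ 6 = 253.762 + 98.810 × 2.5850 ≈ 509.181 ms.

509.2 ms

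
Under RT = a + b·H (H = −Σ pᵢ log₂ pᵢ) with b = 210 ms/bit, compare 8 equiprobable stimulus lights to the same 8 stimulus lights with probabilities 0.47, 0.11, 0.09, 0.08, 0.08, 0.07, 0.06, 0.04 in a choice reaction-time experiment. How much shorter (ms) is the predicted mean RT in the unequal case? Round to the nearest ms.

The RT saving is b·ΔH. Equiprobable H₀ = log₂(8) = 3.0000 bits; with the given probabilities H = 2.4558 bits.
b·(H₀ − H) = 210 × (3.0000 − 2.4558) = 114.29 ms.

114 ms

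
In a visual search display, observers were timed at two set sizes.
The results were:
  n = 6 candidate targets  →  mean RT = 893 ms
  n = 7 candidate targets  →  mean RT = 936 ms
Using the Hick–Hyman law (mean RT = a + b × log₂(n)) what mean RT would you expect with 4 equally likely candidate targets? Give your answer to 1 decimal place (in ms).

Solve the two-equation system in a and b:
  b = (936 − 893) / (log₂ 7 − log₂ 6) = 43 / (2.8074 − 2.5850) = 193.352 ms/bit
  a = 893 − 193.352 × 2.5850 = 393.193 ms
Then RT(4) = 393.193 + 193.352 × log₂ 4 = 393.193 + 193.352 × 2 ≈ 779.896 ms.

779.9 ms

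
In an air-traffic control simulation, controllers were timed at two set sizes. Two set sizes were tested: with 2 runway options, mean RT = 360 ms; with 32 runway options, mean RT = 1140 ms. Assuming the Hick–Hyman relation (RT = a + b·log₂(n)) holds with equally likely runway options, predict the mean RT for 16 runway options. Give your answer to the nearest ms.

945 ms

RT is linear in log₂ n, so two points fix the line:
  b = (1140 − 360) / (log₂ 32 − log₂ 2) = 780 / (5 − 1) = 195 ms/bit
  a = 360 − 195 × 1 = 165 ms
Then RT(16) = 165 + 195 × log₂ 16 = 165 + 195 × 4 ≈ 945.000 ms.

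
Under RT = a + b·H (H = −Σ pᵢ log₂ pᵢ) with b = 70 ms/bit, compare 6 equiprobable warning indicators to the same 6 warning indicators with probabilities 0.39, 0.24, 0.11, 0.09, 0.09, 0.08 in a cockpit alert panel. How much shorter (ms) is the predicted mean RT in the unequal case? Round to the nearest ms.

21 ms

Equiprobable entropy H₀ = log₂ 6 = 2.5850 bits.
Skewed entropy H = −Σ pᵢ log₂ pᵢ = 2.2910 bits.
ΔRT = b·(H₀ − H) = 70 × 0.2939 = 20.57 ms.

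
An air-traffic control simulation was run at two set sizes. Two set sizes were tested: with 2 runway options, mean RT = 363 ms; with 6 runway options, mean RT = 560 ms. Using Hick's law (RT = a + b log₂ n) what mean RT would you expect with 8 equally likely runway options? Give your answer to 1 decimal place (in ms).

611.6 ms

Solve the two-equation system in a and b:
  b = (560 − 363) / (log₂ 6 − log₂ 2) = 197 / (2.5850 − 1) = 124.293 ms/bit
  a = 363 − 124.293 × 1 = 238.707 ms
Then RT(8) = 238.707 + 124.293 × log₂ 8 = 238.707 + 124.293 × 3 ≈ 611.586 ms.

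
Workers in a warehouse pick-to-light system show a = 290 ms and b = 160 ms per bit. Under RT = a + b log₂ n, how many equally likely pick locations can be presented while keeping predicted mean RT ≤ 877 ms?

12

Information budget: (877 − 290)/160 = 3.6688 bits, so n ≤ 2^3.6688 = 12.718 → at most 12.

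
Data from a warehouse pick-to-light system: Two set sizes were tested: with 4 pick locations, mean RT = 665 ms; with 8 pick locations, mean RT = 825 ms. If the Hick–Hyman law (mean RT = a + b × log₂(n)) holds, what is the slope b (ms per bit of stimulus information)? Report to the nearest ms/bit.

The slope on a log₂ axis is (825 − 665) / (3 − 2) = 160 ms/bit.

160 ms/bit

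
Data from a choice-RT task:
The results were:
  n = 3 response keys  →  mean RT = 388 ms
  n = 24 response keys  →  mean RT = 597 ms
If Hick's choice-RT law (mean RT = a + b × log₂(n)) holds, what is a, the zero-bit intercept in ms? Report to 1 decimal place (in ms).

277.6 ms

b = (RT₂ − RT₁)/(log₂ n₂ − log₂ n₁) = (597 − 388)/(4.5850 − 1.5850) = 69.667 ms/bit.
a = RT₁ − b·log₂ n₁ = 388 − 69.667 × 1.5850 = 277.581 ms.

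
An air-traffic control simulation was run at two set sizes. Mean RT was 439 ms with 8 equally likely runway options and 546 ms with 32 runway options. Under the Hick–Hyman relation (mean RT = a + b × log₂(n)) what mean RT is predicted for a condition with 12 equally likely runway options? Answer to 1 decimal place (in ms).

RT is linear in log₂ n, so two points fix the line:
  b = (546 − 439) / (log₂ 32 − log₂ 8) = 107 / (5 − 3) = 53.500 ms/bit
  a = 439 − 53.500 × 3 = 278.500 ms
Then RT(12) = 278.500 + 53.500 × log₂ 12 = 278.500 + 53.500 × 3.5850 ≈ 470.295 ms.

470.3 ms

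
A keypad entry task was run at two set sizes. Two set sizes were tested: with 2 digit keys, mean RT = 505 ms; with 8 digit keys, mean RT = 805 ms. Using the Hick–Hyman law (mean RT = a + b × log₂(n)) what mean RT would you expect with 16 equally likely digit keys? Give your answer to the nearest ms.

955 ms

Fit slope and intercept:
  b = (805 − 505) / (log₂ 8 − log₂ 2) = 300 / (3 − 1) = 150 ms/bit
  a = 505 − 150 × 1 = 355 ms
Then RT(16) = 355 + 150 × log₂ 16 = 355 + 150 × 4 ≈ 955.000 ms.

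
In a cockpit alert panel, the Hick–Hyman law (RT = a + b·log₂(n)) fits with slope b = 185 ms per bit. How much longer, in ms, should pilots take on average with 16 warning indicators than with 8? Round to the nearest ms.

185 ms

Only the slope matters, since a is common to both: ΔRT = b·log₂(n₂/n₁).
log₂(16) − log₂(8) = log₂(16/8) = log₂(2) = 1.
ΔRT = 185 × 1.0000 = 185.000 ms.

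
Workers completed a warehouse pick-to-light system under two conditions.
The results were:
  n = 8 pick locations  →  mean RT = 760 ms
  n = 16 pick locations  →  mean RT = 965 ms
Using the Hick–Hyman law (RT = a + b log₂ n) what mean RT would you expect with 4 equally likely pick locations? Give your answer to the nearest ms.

Solve the two-equation system in a and b:
  b = (965 − 760) / (log₂ 16 − log₂ 8) = 205 / (4 − 3) = 205 ms/bit
  a = 760 − 205 × 3 = 145 ms
Then RT(4) = 145 + 205 × log₂ 4 = 145 + 205 × 2 ≈ 555.000 ms.

555 ms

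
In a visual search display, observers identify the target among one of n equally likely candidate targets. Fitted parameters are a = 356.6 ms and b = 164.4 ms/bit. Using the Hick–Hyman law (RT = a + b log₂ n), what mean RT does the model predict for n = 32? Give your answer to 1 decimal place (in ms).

log₂(32) = 5 bits, so RT = 356.6 + 164.4 × 5 ≈ 1178.600 ms.

1178.6 ms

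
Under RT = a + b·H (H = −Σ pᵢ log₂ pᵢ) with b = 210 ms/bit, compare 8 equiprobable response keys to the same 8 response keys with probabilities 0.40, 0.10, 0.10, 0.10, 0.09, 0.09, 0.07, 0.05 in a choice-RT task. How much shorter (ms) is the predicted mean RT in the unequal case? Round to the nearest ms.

Equiprobable entropy H₀ = log₂ 8 = 3.0000 bits.
Skewed entropy H = −Σ pᵢ log₂ pᵢ = 2.6353 bits.
ΔRT = b·(H₀ − H) = 210 × 0.3647 = 76.59 ms.

77 ms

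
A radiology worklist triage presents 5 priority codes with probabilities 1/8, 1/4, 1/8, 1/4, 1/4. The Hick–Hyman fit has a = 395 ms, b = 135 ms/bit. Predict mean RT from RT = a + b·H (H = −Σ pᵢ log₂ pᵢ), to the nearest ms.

H = −Σ pᵢ log₂ pᵢ = 0.125·3 + 0.25·2 + 0.125·3 + 0.25·2 + 0.25·2 = 2.250 bits.
RT = 395 + 135 × 2.250 = 698.75 ms.

699 ms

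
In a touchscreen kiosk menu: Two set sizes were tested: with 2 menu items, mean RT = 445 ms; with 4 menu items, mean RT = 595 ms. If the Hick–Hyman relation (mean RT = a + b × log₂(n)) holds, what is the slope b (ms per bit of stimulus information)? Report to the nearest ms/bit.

150 ms/bit

The slope on a log₂ axis is (595 − 445) / (2 − 1) = 150 ms/bit.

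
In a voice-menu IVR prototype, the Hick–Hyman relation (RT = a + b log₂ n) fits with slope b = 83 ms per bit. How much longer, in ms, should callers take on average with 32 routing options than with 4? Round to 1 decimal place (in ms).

249.0 ms

ΔRT = (a + b log₂ n₂) − (a + b log₂ n₁) = b·(log₂ n₂ − log₂ n₁).
log₂(32) − log₂(4) = log₂(32/4) = log₂(8) = 3.
ΔRT = 83 × 3.0000 = 249.000 ms.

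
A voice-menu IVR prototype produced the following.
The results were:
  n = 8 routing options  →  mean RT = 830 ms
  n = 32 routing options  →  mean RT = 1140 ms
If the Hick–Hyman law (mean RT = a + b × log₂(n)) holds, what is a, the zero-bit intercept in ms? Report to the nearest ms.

The slope on a log₂ axis is (1140 − 830) / (5 − 3) = 155 ms/bit.
Intercept: a = 830 − 155·log₂(8) = 365.000 ms.

365 ms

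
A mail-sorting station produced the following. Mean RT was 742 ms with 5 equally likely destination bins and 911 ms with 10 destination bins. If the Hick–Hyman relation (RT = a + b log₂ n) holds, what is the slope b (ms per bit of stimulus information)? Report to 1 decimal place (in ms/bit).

The slope on a log₂ axis is (911 − 742) / (3.3219 − 2.3219) = 169.000 ms/bit.

169.0 ms/bit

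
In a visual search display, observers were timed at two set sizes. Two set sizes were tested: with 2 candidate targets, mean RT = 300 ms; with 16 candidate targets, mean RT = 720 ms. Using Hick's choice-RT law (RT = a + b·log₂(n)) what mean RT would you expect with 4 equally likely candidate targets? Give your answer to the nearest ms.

Solve the two-equation system in a and b:
  b = (720 − 300) / (log₂ 16 − log₂ 2) = 420 / (4 − 1) = 140 ms/bit
  a = 300 − 140 × 1 = 160 ms
Then RT(4) = 160 + 140 × log₂ 4 = 160 + 140 × 2 ≈ 440.000 ms.

440 ms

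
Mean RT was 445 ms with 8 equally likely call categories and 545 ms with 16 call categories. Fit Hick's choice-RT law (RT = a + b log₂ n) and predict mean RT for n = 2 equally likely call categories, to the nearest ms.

245 ms

Fit slope and intercept:
  b = (545 − 445) / (log₂ 16 − log₂ 8) = 100 / (4 − 3) = 100 ms/bit
  a = 445 − 100 × 3 = 145 ms
Then RT(2) = 145 + 100 × log₂ 2 = 145 + 100 × 1 ≈ 245.000 ms.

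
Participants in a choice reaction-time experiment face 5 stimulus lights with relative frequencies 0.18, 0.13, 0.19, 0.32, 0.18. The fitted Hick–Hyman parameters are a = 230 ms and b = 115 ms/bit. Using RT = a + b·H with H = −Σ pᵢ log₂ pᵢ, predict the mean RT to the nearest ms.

Entropy contributions −pᵢ log₂ pᵢ: 0.4453, 0.3826, 0.4552, 0.5260, 0.4453; sum H = 2.2545 bits.
RT = a + bH = 230 + 115·2.2545 = 489.27 ms.

489 ms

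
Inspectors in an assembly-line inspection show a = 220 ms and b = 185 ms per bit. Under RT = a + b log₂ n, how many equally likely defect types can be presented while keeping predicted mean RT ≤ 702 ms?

185·log₂ n ≤ 702 − 220 = 482, giving log₂ n ≤ 2.6054 and n ≤ 6.086. The largest whole number is 6.

6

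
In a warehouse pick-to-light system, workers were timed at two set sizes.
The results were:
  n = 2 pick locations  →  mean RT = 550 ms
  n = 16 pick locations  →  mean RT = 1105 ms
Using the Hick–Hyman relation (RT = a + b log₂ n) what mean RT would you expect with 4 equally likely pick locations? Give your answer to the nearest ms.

With log₂ n on the abscissa the relation is linear; from the two conditions:
  b = (1105 − 550) / (log₂ 16 − log₂ 2) = 555 / (4 − 1) = 185 ms/bit
  a = 550 − 185 × 1 = 365 ms
Then RT(4) = 365 + 185 × log₂ 4 = 365 + 185 × 2 ≈ 735.000 ms.

735 ms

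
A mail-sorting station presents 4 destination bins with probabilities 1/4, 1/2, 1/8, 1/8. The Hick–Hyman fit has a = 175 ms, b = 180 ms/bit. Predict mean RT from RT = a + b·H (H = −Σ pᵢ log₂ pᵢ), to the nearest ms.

490 ms

H = −Σ pᵢ log₂ pᵢ = 0.25·2 + 0.5·1 + 0.125·3 + 0.125·3 = 1.750 bits.
RT = 175 + 180 × 1.750 = 490.00 ms.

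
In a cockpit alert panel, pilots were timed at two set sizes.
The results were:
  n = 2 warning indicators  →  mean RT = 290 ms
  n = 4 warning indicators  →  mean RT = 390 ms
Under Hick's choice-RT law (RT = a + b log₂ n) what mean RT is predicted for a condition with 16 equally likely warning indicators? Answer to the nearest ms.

590 ms

With log₂ n on the abscissa the relation is linear; from the two conditions:
  b = (390 − 290) / (log₂ 4 − log₂ 2) = 100 / (2 − 1) = 100 ms/bit
  a = 290 − 100 × 1 = 190 ms
Then RT(16) = 190 + 100 × log₂ 16 = 190 + 100 × 4 ≈ 590.000 ms.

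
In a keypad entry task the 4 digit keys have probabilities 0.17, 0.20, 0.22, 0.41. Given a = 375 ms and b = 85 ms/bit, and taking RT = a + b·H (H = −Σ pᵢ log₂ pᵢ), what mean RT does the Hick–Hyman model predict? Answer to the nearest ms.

H = 0.17·log₂(1/0.17) + 0.20·log₂(1/0.20) + 0.22·log₂(1/0.22) + 0.41·log₂(1/0.41) = 1.9069 bits.
RT = 375 + 85 × 1.9069 = 537.09 ms.

537 ms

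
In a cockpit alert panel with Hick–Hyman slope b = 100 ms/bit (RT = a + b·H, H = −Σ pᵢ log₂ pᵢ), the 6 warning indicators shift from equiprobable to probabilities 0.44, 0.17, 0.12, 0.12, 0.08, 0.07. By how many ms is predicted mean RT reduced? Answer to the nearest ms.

Equiprobable entropy H₀ = log₂ 6 = 2.5850 bits.
Skewed entropy H = −Σ pᵢ log₂ pᵢ = 2.2499 bits.
ΔRT = b·(H₀ − H) = 100 × 0.3350 = 33.50 ms.

34 ms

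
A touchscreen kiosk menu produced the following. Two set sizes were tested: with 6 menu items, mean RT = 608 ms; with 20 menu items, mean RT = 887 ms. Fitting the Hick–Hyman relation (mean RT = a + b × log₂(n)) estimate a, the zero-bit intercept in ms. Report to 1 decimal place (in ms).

Slope: b = (887 − 608) / (log₂ 20 − log₂ 6) = 279/1.7370 = 160.625 ms/bit.
a = RT₁ − b·log₂ n₁ = 608 − 160.625 × 2.5850 = 192.791 ms.

192.8 ms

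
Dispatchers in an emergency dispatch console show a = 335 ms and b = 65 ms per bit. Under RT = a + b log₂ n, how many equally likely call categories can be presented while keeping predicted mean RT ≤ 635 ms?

24

Set 335 + 65·log₂ n ≤ 635 → log₂ n ≤ (635 − 335)/65 = 4.6154.
So n ≤ 2^4.6154 = 24.511; the largest integer n is 24.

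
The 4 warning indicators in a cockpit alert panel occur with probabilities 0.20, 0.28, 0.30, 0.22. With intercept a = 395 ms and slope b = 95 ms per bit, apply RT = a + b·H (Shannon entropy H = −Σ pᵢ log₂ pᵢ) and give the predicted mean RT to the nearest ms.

Entropy contributions −pᵢ log₂ pᵢ: 0.4644, 0.5142, 0.5211, 0.4806; sum H = 1.9803 bits.
RT = a + bH = 395 + 95·1.9803 = 583.13 ms.

583 ms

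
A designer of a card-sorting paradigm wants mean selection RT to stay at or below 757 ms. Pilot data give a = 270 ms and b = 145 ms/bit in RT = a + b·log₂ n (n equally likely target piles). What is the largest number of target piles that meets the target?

Set 270 + 145·log₂ n ≤ 757 → log₂ n ≤ (757 − 270)/145 = 3.3586.
So n ≤ 2^3.3586 = 10.258; the largest integer n is 10.

10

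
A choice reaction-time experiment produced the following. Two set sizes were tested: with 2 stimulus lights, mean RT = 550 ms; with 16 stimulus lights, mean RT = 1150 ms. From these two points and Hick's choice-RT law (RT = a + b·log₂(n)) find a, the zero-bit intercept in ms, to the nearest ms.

350 ms

The slope on a log₂ axis is (1150 − 550) / (4 − 1) = 200 ms/bit.
a = RT₁ − b·log₂ n₁ = 550 − 200 × 1 = 350.000 ms.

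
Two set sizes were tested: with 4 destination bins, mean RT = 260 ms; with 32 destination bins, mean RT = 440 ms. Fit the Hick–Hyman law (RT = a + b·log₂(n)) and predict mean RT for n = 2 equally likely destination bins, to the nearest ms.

200 ms

With log₂ n on the abscissa the relation is linear; from the two conditions:
  b = (440 − 260) / (log₂ 32 − log₂ 4) = 180 / (5 − 2) = 60 ms/bit
  a = 260 − 60 × 2 = 140 ms
Then RT(2) = 140 + 60 × log₂ 2 = 140 + 60 × 1 ≈ 200.000 ms.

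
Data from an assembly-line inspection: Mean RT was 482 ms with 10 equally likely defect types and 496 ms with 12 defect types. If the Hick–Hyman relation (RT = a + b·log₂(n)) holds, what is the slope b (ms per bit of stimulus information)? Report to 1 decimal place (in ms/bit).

53.2 ms/bit

The slope on a log₂ axis is (496 − 482) / (3.5850 − 3.3219) = 53.225 ms/bit.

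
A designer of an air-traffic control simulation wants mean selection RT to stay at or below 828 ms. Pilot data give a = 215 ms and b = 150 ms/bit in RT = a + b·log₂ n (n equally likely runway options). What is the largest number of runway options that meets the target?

16

Information budget: (828 − 215)/150 = 4.0867 bits, so n ≤ 2^4.0867 = 16.991 → at most 16.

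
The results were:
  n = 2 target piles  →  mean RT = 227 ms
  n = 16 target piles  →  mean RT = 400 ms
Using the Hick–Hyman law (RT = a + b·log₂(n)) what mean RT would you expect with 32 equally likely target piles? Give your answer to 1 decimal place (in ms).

Solve the two-equation system in a and b:
  b = (400 − 227) / (log₂ 16 − log₂ 2) = 173 / (4 − 1) = 57.667 ms/bit
  a = 227 − 57.667 × 1 = 169.333 ms
Then RT(32) = 169.333 + 57.667 × log₂ 32 = 169.333 + 57.667 × 5 ≈ 457.667 ms.

457.7 ms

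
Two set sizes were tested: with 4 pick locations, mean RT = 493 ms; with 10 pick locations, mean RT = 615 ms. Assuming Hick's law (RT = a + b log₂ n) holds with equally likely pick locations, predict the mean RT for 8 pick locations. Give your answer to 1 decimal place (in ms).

RT is linear in log₂ n, so two points fix the line:
  b = (615 − 493) / (log₂ 10 − log₂ 4) = 122 / (3.3219 − 2) = 92.289 ms/bit
  a = 493 − 92.289 × 2 = 308.421 ms
Then RT(8) = 308.421 + 92.289 × log₂ 8 = 308.421 + 92.289 × 3 ≈ 585.289 ms.

585.3 ms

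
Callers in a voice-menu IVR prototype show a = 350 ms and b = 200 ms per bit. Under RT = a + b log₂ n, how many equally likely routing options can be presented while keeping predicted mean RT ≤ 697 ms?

Set 350 + 200·log₂ n ≤ 697 → log₂ n ≤ (697 − 350)/200 = 1.7350.
So n ≤ 2^1.7350 = 3.329; the largest integer n is 3.

3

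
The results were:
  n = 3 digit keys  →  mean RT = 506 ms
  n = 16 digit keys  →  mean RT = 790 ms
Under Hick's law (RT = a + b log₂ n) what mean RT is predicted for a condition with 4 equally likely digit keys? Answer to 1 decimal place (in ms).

554.8 ms

With log₂ n on the abscissa the relation is linear; from the two conditions:
  b = (790 − 506) / (log₂ 16 − log₂ 3) = 284 / (4 − 1.5850) = 117.597 ms/bit
  a = 506 − 117.597 × 1.5850 = 319.614 ms
Then RT(4) = 319.614 + 117.597 × log₂ 4 = 319.614 + 117.597 × 2 ≈ 554.807 ms.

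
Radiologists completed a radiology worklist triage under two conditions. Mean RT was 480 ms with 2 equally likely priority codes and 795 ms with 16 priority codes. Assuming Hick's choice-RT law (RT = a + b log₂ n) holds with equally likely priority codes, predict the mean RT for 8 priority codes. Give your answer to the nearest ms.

Solve the two-equation system in a and b:
  b = (795 − 480) / (log₂ 16 − log₂ 2) = 315 / (4 − 1) = 105 ms/bit
  a = 480 − 105 × 1 = 375 ms
Then RT(8) = 375 + 105 × log₂ 8 = 375 + 105 × 3 ≈ 690.000 ms.

690 ms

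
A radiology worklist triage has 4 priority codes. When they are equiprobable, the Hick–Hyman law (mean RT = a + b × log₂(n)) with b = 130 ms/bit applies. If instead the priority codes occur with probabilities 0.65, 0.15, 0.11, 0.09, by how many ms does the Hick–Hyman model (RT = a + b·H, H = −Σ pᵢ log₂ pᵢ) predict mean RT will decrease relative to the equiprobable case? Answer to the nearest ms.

68 ms

The RT saving is b·ΔH. Equiprobable H₀ = log₂(4) = 2.0000 bits; with the given probabilities H = 1.4775 bits.
b·(H₀ − H) = 130 × (2.0000 − 1.4775) = 67.93 ms.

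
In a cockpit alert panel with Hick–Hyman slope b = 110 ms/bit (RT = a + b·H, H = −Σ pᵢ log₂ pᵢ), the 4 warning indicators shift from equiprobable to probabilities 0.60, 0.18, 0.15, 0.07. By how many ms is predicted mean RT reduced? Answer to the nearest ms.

The RT saving is b·ΔH. Equiprobable H₀ = log₂(4) = 2.0000 bits; with the given probabilities H = 1.5666 bits.
b·(H₀ − H) = 110 × (2.0000 − 1.5666) = 47.68 ms.

48 ms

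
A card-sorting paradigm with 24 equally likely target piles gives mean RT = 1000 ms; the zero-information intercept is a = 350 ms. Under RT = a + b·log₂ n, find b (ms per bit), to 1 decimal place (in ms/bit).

24 alternatives carry log₂ 24 = 4.5850 bits; the choice cost is 1000 − 350 = 650 ms, so b = 650/4.5850 = 141.768 ms/bit.

141.8 ms/bit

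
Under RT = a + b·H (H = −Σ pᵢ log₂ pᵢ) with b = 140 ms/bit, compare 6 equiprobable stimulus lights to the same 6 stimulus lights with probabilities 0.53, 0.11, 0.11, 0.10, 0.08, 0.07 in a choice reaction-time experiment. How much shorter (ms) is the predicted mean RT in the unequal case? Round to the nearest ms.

Equiprobable entropy H₀ = log₂ 6 = 2.5850 bits.
Skewed entropy H = −Σ pᵢ log₂ pᵢ = 2.0783 bits.
ΔRT = b·(H₀ − H) = 140 × 0.5067 = 70.94 ms.

71 ms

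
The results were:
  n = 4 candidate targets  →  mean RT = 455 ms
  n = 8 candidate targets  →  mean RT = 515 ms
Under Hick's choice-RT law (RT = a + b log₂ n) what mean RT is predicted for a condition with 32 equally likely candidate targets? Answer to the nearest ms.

635 ms

With log₂ n on the abscissa the relation is linear; from the two conditions:
  b = (515 − 455) / (log₂ 8 − log₂ 4) = 60 / (3 − 2) = 60 ms/bit
  a = 455 − 60 × 2 = 335 ms
Then RT(32) = 335 + 60 × log₂ 32 = 335 + 60 × 5 ≈ 635.000 ms.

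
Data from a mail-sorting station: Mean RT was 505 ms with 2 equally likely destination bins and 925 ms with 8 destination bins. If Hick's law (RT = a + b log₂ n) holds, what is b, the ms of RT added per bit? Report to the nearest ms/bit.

210 ms/bit

b = (RT₂ − RT₁)/(log₂ n₂ − log₂ n₁) = (925 − 505)/(3 − 1) = 210 ms/bit.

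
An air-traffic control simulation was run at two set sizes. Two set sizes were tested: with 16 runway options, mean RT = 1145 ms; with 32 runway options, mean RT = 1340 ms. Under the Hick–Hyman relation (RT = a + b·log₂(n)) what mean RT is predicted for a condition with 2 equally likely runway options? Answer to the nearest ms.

560 ms

Fit slope and intercept:
  b = (1340 − 1145) / (log₂ 32 − log₂ 16) = 195 / (5 − 4) = 195 ms/bit
  a = 1145 − 195 × 4 = 365 ms
Then RT(2) = 365 + 195 × log₂ 2 = 365 + 195 × 1 ≈ 560.000 ms.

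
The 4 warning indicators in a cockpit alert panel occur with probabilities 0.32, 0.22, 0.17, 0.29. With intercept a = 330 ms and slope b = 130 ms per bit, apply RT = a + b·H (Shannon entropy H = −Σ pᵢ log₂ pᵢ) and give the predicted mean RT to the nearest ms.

585 ms

H = 0.32·log₂(1/0.32) + 0.22·log₂(1/0.22) + 0.17·log₂(1/0.17) + 0.29·log₂(1/0.29) = 1.9591 bits.
RT = 330 + 130 × 1.9591 = 584.68 ms.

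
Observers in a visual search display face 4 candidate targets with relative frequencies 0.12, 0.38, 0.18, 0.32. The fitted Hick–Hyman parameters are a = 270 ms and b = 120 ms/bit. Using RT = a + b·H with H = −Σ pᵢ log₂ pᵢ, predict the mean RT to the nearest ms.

H = 0.12·log₂(1/0.12) + 0.38·log₂(1/0.38) + 0.18·log₂(1/0.18) + 0.32·log₂(1/0.32) = 1.8689 bits.
RT = 270 + 120 × 1.8689 = 494.26 ms.

494 ms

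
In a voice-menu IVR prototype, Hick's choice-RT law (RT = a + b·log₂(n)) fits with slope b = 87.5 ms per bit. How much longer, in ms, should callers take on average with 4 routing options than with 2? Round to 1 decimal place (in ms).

87.5 ms

The intercept a cancels: ΔRT = b·(log₂ n₂ − log₂ n₁) = b·log₂(n₂/n₁).
log₂(4) − log₂(2) = log₂(4/2) = log₂(2) = 1.
ΔRT = 87.5 × 1.0000 = 87.500 ms.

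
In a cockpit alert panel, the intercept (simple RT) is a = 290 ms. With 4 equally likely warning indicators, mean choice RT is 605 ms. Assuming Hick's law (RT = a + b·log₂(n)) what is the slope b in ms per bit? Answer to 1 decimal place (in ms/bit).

157.5 ms/bit

4 alternatives carry log₂ 4 = 2 bits; the choice cost is 605 − 290 = 315 ms, so b = 315/2 = 157.500 ms/bit.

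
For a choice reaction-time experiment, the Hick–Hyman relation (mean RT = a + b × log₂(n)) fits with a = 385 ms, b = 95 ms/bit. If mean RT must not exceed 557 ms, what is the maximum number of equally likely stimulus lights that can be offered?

3

Set 385 + 95·log₂ n ≤ 557 → log₂ n ≤ (557 − 385)/95 = 1.8105.
So n ≤ 2^1.8105 = 3.508; the largest integer n is 3.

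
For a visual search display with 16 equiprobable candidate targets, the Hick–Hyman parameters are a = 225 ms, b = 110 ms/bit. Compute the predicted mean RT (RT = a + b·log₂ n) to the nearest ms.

log₂(16) = 4 bits, so RT = 225 + 110 × 4 ≈ 665.000 ms.

665 ms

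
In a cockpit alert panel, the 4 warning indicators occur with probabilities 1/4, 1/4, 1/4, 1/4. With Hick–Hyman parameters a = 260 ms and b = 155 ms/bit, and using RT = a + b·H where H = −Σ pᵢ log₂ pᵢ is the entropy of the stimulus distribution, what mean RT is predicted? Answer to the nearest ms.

570 ms

H = −Σ pᵢ log₂ pᵢ = 0.25·2 + 0.25·2 + 0.25·2 + 0.25·2 = 2.000 bits.
RT = 260 + 155 × 2.000 = 570.00 ms.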